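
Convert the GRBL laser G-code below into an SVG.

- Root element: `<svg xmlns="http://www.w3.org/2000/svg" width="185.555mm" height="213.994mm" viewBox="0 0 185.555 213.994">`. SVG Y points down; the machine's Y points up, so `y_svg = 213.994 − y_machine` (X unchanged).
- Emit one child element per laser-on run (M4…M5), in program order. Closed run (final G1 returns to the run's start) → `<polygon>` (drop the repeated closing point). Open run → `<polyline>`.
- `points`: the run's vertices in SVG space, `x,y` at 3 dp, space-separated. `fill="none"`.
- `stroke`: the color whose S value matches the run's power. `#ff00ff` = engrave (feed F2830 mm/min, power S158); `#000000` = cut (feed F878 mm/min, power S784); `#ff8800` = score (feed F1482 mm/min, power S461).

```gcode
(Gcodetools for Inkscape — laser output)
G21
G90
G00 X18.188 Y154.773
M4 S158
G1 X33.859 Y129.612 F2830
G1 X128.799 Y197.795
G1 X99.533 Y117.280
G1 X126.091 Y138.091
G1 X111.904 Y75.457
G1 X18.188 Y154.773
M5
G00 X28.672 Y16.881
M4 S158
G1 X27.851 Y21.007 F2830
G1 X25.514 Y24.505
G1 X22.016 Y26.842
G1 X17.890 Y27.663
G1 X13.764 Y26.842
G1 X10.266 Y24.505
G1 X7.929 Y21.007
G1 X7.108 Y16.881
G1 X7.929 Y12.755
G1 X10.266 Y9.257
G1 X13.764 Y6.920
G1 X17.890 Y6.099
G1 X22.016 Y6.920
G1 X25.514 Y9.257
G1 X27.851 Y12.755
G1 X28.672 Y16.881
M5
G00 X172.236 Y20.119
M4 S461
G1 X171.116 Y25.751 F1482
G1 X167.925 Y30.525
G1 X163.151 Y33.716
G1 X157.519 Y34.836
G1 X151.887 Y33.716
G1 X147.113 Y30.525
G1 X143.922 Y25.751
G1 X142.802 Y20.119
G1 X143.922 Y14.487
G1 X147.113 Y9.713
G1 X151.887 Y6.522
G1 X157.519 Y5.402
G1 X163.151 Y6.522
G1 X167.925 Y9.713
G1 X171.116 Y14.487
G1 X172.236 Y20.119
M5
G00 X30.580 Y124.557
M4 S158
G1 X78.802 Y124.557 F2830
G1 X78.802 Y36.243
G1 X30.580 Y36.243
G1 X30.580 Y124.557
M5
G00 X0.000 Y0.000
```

<svg xmlns="http://www.w3.org/2000/svg" width="185.555mm" height="213.994mm" viewBox="0 0 185.555 213.994">
  <polygon points="18.188,59.221 33.859,84.382 128.799,16.199 99.533,96.714 126.091,75.903 111.904,138.537" fill="none" stroke="#ff00ff"/>
  <polygon points="28.672,197.113 27.851,192.987 25.514,189.489 22.016,187.152 17.890,186.331 13.764,187.152 10.266,189.489 7.929,192.987 7.108,197.113 7.929,201.239 10.266,204.737 13.764,207.074 17.890,207.895 22.016,207.074 25.514,204.737 27.851,201.239" fill="none" stroke="#ff00ff"/>
  <polygon points="172.236,193.875 171.116,188.243 167.925,183.469 163.151,180.278 157.519,179.158 151.887,180.278 147.113,183.469 143.922,188.243 142.802,193.875 143.922,199.507 147.113,204.281 151.887,207.472 157.519,208.592 163.151,207.472 167.925,204.281 171.116,199.507" fill="none" stroke="#ff8800"/>
  <polygon points="30.580,89.437 78.802,89.437 78.802,177.751 30.580,177.751" fill="none" stroke="#ff00ff"/>
</svg>

Machine Y-up, SVG Y-down with viewBox height 213.994, so y_svg = 213.994 − y_machine; X carries over.

Run 1: power S158 maps to stroke `#ff00ff` (engrave). The run returns to its start, so emit a `<polygon>` with points (Y-flipped): 18.188,59.221 33.859,84.382 128.799,16.199 99.533,96.714 126.091,75.903 111.904,138.537.

Run 2: power S158 maps to stroke `#ff00ff` (engrave). The run returns to its start, so emit a `<polygon>` with points (Y-flipped): 28.672,197.113 27.851,192.987 25.514,189.489 22.016,187.152 17.890,186.331 13.764,187.152 10.266,189.489 7.929,192.987 7.108,197.113 7.929,201.239 10.266,204.737 13.764,207.074 17.890,207.895 22.016,207.074 25.514,204.737 27.851,201.239.

Run 3: power S461 maps to stroke `#ff8800` (score). The run returns to its start, so emit a `<polygon>` with points (Y-flipped): 172.236,193.875 171.116,188.243 167.925,183.469 163.151,180.278 157.519,179.158 151.887,180.278 147.113,183.469 143.922,188.243 142.802,193.875 143.922,199.507 147.113,204.281 151.887,207.472 157.519,208.592 163.151,207.472 167.925,204.281 171.116,199.507.

Run 4: power S158 maps to stroke `#ff00ff` (engrave). The run returns to its start, so emit a `<polygon>` with points (Y-flipped): 30.580,89.437 78.802,89.437 78.802,177.751 30.580,177.751.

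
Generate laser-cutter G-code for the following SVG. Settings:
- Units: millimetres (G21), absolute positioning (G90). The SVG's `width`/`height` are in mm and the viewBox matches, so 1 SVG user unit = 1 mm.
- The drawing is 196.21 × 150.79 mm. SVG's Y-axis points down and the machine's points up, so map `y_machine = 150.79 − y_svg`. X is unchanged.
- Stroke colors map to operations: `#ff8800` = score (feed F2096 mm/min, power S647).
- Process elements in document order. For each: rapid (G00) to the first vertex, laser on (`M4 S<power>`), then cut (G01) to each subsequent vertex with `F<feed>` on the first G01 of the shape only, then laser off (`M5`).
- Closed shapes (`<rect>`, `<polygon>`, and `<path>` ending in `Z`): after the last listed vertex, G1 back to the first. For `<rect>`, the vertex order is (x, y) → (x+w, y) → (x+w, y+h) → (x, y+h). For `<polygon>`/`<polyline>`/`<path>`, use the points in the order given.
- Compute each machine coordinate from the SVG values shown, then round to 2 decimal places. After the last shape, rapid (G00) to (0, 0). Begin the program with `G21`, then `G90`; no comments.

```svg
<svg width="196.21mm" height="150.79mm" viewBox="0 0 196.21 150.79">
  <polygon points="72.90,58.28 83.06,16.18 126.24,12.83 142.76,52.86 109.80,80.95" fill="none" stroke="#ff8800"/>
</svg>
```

1 u = 1 mm; y_m = 150.79 − y.

[1] `<polygon>` regular polygon, #ff8800→score S647 F2096: (72.90,92.51) → (83.06,134.61) → (126.24,137.96) → (142.76,97.93) → (109.80,69.84) → (72.90,92.51) (closed)

G21
G90
G00 X72.90 Y92.51
M4 S647
G01 X83.06 Y134.61 F2096
G01 X126.24 Y137.96
G01 X142.76 Y97.93
G01 X109.80 Y69.84
G01 X72.90 Y92.51
M5
G00 X0.00 Y0.00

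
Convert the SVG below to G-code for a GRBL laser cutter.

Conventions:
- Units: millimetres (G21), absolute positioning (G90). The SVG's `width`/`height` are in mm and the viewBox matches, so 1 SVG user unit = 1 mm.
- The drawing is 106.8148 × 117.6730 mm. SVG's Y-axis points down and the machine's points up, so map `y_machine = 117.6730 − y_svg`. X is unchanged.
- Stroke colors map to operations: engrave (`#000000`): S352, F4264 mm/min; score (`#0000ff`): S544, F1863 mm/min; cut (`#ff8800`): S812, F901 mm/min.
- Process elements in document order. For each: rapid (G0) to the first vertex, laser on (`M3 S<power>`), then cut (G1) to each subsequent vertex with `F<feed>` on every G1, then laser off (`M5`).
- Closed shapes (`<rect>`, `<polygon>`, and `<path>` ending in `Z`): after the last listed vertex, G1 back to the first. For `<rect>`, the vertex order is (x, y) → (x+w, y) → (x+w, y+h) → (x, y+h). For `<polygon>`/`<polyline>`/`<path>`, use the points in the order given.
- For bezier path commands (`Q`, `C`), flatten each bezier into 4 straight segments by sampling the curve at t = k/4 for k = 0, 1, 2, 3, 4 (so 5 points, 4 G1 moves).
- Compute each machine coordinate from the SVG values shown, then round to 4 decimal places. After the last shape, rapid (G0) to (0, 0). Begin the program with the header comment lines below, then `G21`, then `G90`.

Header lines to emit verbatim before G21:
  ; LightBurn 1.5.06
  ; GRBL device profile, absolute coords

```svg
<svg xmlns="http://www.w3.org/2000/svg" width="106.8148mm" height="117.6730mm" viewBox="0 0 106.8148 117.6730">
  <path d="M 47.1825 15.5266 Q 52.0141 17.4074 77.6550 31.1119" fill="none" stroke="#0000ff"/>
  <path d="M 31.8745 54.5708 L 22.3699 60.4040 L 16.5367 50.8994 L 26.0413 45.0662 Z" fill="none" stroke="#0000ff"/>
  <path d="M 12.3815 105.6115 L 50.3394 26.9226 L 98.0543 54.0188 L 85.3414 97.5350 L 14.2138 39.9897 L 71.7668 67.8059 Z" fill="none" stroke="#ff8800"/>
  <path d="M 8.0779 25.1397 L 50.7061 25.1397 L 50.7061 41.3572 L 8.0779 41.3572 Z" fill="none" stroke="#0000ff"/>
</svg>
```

; LightBurn 1.5.06
; GRBL device profile, absolute coords
G21
G90
G0 X47.1825 Y102.1464
M3 S544
G1 X50.8989 Y100.4670 F1863
G1 X57.2164 Y97.3097 F1863
G1 X66.1351 Y92.6744 F1863
G1 X77.6550 Y86.5611 F1863
M5
G0 X31.8745 Y63.1022
M3 S544
G1 X22.3699 Y57.2690 F1863
G1 X16.5367 Y66.7736 F1863
G1 X26.0413 Y72.6068 F1863
G1 X31.8745 Y63.1022 F1863
M5
G0 X12.3815 Y12.0615
M3 S812
G1 X50.3394 Y90.7504 F901
G1 X98.0543 Y63.6542 F901
G1 X85.3414 Y20.1380 F901
G1 X14.2138 Y77.6833 F901
G1 X71.7668 Y49.8671 F901
G1 X12.3815 Y12.0615 F901
M5
G0 X8.0779 Y92.5333
M3 S544
G1 X50.7061 Y92.5333 F1863
G1 X50.7061 Y76.3158 F1863
G1 X8.0779 Y76.3158 F1863
G1 X8.0779 Y92.5333 F1863
M5
G0 X0.0000 Y0.0000

viewBox `0 0 106.8148 117.6730` with mm width/height → 1 unit = 1 mm. Flip: y_m = 117.6730 − y_svg.

**Shape 1** — `<path>` quadratic bezier, stroke `#0000ff` → score (S544, F1863). Control points (SVG): P0=(47.1825,15.5266), P1=(52.0141,17.4074), P2=(77.6550,31.1119); sampled at t=k/4. Machine vertices: (47.1825,102.1464) → (50.8989,100.4670) → (57.2164,97.3097) → (66.1351,92.6744) → (77.6550,86.5611). Open path.

**Shape 2** — `<path>` regular polygon, stroke `#0000ff` → score (S544, F1863). Machine vertices: (31.8745,63.1022) → (22.3699,57.2690) → (16.5367,66.7736) → (26.0413,72.6068) → (31.8745,63.1022). Closed: final G1 returns to the first vertex.

**Shape 3** — `<path>` closed polygon, stroke `#ff8800` → cut (S812, F901). Machine vertices: (12.3815,12.0615) → (50.3394,90.7504) → (98.0543,63.6542) → (85.3414,20.1380) → (14.2138,77.6833) → (71.7668,49.8671) → (12.3815,12.0615). Closed: final G1 returns to the first vertex.

**Shape 4** — `<path>` rectangle, stroke `#0000ff` → score (S544, F1863). Machine vertices: (8.0779,92.5333) → (50.7061,92.5333) → (50.7061,76.3158) → (8.0779,76.3158) → (8.0779,92.5333). Closed: final G1 returns to the first vertex.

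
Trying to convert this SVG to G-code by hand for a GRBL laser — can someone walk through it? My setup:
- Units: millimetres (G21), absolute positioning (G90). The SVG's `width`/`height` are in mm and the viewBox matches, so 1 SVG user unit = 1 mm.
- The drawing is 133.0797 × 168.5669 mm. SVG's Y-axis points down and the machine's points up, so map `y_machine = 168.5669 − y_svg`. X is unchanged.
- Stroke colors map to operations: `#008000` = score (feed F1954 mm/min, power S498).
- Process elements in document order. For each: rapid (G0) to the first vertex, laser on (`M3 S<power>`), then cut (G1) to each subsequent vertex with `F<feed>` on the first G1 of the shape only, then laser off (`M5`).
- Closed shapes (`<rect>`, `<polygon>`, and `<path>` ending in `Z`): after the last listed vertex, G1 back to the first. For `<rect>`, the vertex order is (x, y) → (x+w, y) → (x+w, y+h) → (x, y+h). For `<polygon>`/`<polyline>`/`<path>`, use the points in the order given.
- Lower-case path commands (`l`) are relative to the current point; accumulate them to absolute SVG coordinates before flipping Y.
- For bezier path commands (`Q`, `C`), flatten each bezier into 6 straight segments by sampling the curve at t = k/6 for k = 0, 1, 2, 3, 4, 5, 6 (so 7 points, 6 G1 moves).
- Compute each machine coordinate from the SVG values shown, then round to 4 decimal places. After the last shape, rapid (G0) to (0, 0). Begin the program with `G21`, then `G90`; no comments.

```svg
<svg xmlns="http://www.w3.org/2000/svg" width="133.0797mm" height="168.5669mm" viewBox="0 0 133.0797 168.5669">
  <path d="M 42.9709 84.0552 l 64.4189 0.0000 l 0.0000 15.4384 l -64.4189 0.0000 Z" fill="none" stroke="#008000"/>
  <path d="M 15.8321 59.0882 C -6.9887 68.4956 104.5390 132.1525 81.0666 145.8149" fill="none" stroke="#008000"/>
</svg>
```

G21
G90
G0 X42.9709 Y84.5117
M3 S498
G1 X107.3898 Y84.5117 F1954
G1 X107.3898 Y69.0733
G1 X42.9709 Y69.0733
G1 X42.9709 Y84.5117
M5
G0 X15.8321 Y109.4787
M3 S498
G1 X14.3704 Y100.7368 F1954
G1 X27.8183 Y85.8490
G1 X48.6937 Y67.7110
G1 X69.5148 Y49.2183
G1 X82.7998 Y33.2668
G1 X81.0666 Y22.7520
M5
G0 X0.0000 Y0.0000

viewBox `0 0 133.0797 168.5669` with mm width/height → 1 unit = 1 mm. Flip: y_m = 168.5669 − y_svg.

**Shape 1** — `<path>` rectangle, stroke `#008000` → score (S498, F1954). Machine vertices: (42.9709,84.5117) → (107.3898,84.5117) → (107.3898,69.0733) → (42.9709,69.0733) → (42.9709,84.5117). Closed: final G1 returns to the first vertex.

**Shape 2** — `<path>` cubic bezier, stroke `#008000` → score (S498, F1954). Control points (SVG): P0=(15.8321,59.0882), P1=(-6.9887,68.4956), P2=(104.5390,132.1525), P3=(81.0666,145.8149); sampled at t=k/6. Machine vertices: (15.8321,109.4787) → (14.3704,100.7368) → (27.8183,85.8490) → (48.6937,67.7110) → (69.5148,49.2183) → (82.7998,33.2668) → (81.0666,22.7520). Open path.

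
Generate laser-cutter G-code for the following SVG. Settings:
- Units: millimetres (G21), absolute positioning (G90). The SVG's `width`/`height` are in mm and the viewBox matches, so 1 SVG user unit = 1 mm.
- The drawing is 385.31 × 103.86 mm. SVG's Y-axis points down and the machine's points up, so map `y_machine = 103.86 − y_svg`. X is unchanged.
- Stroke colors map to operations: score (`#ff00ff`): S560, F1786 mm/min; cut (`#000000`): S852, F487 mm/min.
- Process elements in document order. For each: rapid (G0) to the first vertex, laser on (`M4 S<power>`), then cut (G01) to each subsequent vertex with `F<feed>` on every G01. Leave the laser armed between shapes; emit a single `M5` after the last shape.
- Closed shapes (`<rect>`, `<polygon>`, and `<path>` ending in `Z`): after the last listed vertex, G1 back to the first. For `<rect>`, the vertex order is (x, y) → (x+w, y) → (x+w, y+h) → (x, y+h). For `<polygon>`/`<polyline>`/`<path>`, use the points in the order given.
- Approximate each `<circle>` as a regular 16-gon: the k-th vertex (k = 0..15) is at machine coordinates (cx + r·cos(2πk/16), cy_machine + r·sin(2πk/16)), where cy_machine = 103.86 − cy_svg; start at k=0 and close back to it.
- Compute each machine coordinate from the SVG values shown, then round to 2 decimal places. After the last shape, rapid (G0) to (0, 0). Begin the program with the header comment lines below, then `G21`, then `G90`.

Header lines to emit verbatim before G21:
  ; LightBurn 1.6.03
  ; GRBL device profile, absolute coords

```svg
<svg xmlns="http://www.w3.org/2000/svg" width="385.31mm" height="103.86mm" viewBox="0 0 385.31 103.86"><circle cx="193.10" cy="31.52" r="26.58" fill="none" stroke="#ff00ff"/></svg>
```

Since the viewBox matches the mm dimensions, user units are millimetres directly. The only transform is the Y-flip y_m = 103.86 − y_svg.

Shape 1 is a circle drawn with `<circle>`. Its stroke #ff00ff means score at S560, F1786. After flipping Y the toolpath is (219.68,72.34) → (217.66,82.51) → (211.89,91.13) → (203.27,96.90) → (193.10,98.92) → (182.93,96.90) → (174.31,91.13) → (168.54,82.51) → (166.52,72.34) → (168.54,62.17) → (174.31,53.55) → (182.93,47.78) → (193.10,45.76) → (203.27,47.78) → (211.89,53.55) → (217.66,62.17) → (219.68,72.34), returning to the start.

; LightBurn 1.6.03
; GRBL device profile, absolute coords
G21
G90
G0 X219.68 Y72.34
M4 S560
G01 X217.66 Y82.51 F1786
G01 X211.89 Y91.13 F1786
G01 X203.27 Y96.90 F1786
G01 X193.10 Y98.92 F1786
G01 X182.93 Y96.90 F1786
G01 X174.31 Y91.13 F1786
G01 X168.54 Y82.51 F1786
G01 X166.52 Y72.34 F1786
G01 X168.54 Y62.17 F1786
G01 X174.31 Y53.55 F1786
G01 X182.93 Y47.78 F1786
G01 X193.10 Y45.76 F1786
G01 X203.27 Y47.78 F1786
G01 X211.89 Y53.55 F1786
G01 X217.66 Y62.17 F1786
G01 X219.68 Y72.34 F1786
M5
G0 X0.00 Y0.00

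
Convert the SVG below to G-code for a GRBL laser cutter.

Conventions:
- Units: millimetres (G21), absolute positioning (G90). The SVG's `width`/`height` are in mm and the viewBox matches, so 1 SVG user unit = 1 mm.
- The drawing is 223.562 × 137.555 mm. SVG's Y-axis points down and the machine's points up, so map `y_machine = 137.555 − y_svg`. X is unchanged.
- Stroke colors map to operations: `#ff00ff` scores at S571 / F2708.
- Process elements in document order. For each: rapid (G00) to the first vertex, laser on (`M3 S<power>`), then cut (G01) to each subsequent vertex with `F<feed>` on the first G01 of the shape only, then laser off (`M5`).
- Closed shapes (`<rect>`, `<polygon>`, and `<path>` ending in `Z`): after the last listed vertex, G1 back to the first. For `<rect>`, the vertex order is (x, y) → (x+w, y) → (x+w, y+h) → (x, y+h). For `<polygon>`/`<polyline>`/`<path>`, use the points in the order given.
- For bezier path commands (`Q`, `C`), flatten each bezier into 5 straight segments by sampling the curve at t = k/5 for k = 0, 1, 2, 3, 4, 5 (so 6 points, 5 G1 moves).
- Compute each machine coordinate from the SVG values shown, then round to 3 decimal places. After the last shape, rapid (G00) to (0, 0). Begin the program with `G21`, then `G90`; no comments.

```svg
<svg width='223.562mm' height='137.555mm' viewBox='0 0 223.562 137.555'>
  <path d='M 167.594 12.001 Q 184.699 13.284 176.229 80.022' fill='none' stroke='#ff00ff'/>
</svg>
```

G21
G90
G00 X167.594 Y125.554
M3 S571
G01 X173.413 Y122.423 F2708
G01 X177.186 Y114.055
G01 X178.913 Y100.451
G01 X178.594 Y81.610
G01 X176.229 Y57.533
M5
G00 X0.000 Y0.000

1 u = 1 mm; y_m = 137.555 − y.

[1] `<path>` quadratic bezier, #ff00ff→score S571 F2708: (167.594,125.554) → (173.413,122.423) → (177.186,114.055) → (178.913,100.451) → (178.594,81.610) → (176.229,57.533)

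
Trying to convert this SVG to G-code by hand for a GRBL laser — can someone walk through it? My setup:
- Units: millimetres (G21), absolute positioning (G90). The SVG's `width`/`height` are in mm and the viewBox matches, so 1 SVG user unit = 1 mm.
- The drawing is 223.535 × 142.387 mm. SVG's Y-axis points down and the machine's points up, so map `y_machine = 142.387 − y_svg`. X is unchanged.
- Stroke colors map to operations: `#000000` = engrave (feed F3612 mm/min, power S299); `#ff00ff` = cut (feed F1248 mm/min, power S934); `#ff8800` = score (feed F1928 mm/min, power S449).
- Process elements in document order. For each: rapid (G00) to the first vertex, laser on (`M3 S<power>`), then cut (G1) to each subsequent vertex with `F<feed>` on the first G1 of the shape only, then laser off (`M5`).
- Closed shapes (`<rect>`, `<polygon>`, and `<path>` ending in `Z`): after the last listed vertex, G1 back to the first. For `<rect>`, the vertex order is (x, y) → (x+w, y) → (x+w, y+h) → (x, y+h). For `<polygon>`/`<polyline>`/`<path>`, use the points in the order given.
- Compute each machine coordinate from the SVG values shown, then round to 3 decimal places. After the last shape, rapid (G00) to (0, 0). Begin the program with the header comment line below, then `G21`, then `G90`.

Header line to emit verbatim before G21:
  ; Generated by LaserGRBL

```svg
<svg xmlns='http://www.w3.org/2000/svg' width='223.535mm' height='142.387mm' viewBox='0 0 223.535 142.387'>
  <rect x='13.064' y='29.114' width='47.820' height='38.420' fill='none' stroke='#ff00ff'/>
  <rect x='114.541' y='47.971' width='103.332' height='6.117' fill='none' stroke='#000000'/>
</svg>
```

Since the viewBox matches the mm dimensions, user units are millimetres directly. The only transform is the Y-flip y_m = 142.387 − y_svg.

Shape 1 is a rectangle drawn with `<rect>`. Its stroke #ff00ff means cut at S934, F1248. After flipping Y the toolpath is (13.064,113.273) → (60.884,113.273) → (60.884,74.853) → (13.064,74.853) → (13.064,113.273), returning to the start.

Shape 2 is a rectangle drawn with `<rect>`. Its stroke #000000 means engrave at S299, F3612. After flipping Y the toolpath is (114.541,94.416) → (217.873,94.416) → (217.873,88.299) → (114.541,88.299) → (114.541,94.416), returning to the start.

; Generated by LaserGRBL
G21
G90
G00 X13.064 Y113.273
M3 S934
G1 X60.884 Y113.273 F1248
G1 X60.884 Y74.853
G1 X13.064 Y74.853
G1 X13.064 Y113.273
M5
G00 X114.541 Y94.416
M3 S299
G1 X217.873 Y94.416 F3612
G1 X217.873 Y88.299
G1 X114.541 Y88.299
G1 X114.541 Y94.416
M5
G00 X0.000 Y0.000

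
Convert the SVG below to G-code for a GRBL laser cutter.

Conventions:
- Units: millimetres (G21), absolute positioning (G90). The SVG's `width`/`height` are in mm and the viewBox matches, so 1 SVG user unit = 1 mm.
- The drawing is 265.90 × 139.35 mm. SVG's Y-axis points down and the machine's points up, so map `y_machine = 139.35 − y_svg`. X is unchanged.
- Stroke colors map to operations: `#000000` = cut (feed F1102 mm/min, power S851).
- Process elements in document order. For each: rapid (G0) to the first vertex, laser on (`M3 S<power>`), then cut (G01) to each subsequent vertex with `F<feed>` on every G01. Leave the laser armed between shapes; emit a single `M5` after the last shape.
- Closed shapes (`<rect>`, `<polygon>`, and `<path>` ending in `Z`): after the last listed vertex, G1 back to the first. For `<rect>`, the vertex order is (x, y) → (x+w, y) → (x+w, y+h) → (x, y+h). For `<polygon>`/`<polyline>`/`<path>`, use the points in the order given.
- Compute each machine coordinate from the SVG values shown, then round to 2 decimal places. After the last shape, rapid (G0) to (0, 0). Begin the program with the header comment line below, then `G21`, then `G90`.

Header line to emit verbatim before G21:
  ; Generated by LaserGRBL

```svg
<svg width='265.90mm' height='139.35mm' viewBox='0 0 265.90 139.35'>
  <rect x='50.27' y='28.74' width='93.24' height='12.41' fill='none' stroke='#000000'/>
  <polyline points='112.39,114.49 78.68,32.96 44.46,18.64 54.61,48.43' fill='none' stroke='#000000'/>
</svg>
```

; Generated by LaserGRBL
G21
G90
G0 X50.27 Y110.61
M3 S851
G01 X143.51 Y110.61 F1102
G01 X143.51 Y98.20 F1102
G01 X50.27 Y98.20 F1102
G01 X50.27 Y110.61 F1102
G0 X112.39 Y24.86
M3 S851
G01 X78.68 Y106.39 F1102
G01 X44.46 Y120.71 F1102
G01 X54.61 Y90.92 F1102
M5
G0 X0.00 Y0.00

1 u = 1 mm; y_m = 139.35 − y.

[1] `<rect>` rectangle, #000000→cut S851 F1102: (50.27,110.61) → (143.51,110.61) → (143.51,98.20) → (50.27,98.20) → (50.27,110.61) (closed)

[2] `<polyline>` open polyline, #000000→cut S851 F1102: (112.39,24.86) → (78.68,106.39) → (44.46,120.71) → (54.61,90.92)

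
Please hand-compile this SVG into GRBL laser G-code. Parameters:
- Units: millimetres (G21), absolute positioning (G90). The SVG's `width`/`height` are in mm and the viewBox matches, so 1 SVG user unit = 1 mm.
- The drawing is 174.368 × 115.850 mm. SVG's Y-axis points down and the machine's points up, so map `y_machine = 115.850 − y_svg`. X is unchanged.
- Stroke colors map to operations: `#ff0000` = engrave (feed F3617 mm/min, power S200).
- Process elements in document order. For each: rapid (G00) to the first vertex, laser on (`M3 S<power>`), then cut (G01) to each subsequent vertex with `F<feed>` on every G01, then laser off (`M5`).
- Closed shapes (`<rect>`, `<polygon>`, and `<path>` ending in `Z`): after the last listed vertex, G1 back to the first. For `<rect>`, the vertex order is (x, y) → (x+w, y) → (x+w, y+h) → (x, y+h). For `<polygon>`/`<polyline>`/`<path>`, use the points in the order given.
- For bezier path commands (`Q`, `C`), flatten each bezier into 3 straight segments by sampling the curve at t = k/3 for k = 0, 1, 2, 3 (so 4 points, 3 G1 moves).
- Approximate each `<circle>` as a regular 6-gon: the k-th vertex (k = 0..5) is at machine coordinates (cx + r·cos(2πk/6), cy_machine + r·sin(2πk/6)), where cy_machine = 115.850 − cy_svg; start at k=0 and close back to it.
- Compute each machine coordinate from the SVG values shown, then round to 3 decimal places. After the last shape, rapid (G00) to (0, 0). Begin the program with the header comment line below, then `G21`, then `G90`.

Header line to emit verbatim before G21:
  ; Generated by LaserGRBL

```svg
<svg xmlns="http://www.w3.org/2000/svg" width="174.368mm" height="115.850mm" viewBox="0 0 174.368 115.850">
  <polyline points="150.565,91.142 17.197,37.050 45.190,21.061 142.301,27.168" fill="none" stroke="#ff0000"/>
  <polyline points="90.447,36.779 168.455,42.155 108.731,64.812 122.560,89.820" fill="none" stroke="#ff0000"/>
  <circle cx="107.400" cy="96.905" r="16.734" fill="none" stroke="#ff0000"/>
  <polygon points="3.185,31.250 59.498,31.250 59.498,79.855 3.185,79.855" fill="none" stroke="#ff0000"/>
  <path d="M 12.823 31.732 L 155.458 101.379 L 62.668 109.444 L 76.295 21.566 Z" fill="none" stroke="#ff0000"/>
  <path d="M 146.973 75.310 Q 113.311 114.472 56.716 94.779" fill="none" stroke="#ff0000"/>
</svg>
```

; Generated by LaserGRBL
G21
G90
G00 X150.565 Y24.708
M3 S200
G01 X17.197 Y78.800 F3617
G01 X45.190 Y94.789 F3617
G01 X142.301 Y88.682 F3617
M5
G00 X90.447 Y79.071
M3 S200
G01 X168.455 Y73.695 F3617
G01 X108.731 Y51.038 F3617
G01 X122.560 Y26.030 F3617
M5
G00 X124.134 Y18.945
M3 S200
G01 X115.767 Y33.437 F3617
G01 X99.033 Y33.437 F3617
G01 X90.666 Y18.945 F3617
G01 X99.033 Y4.453 F3617
G01 X115.767 Y4.453 F3617
G01 X124.134 Y18.945 F3617
M5
G00 X3.185 Y84.600
M3 S200
G01 X59.498 Y84.600 F3617
G01 X59.498 Y35.995 F3617
G01 X3.185 Y35.995 F3617
G01 X3.185 Y84.600 F3617
M5
G00 X12.823 Y84.118
M3 S200
G01 X155.458 Y14.471 F3617
G01 X62.668 Y6.406 F3617
G01 X76.295 Y94.284 F3617
G01 X12.823 Y84.118 F3617
M5
G00 X146.973 Y40.540
M3 S200
G01 X121.984 Y20.971 F3617
G01 X91.898 Y14.482 F3617
G01 X56.716 Y21.071 F3617
M5
G00 X0.000 Y0.000

1 u = 1 mm; y_m = 115.850 − y.

[1] `<polyline>` open polyline, #ff0000→engrave S200 F3617: (150.565,24.708) → (17.197,78.800) → (45.190,94.789) → (142.301,88.682)

[2] `<polyline>` open polyline, #ff0000→engrave S200 F3617: (90.447,79.071) → (168.455,73.695) → (108.731,51.038) → (122.560,26.030)

[3] `<circle>` circle, #ff0000→engrave S200 F3617: (124.134,18.945) → (115.767,33.437) → (99.033,33.437) → (90.666,18.945) → (99.033,4.453) → (115.767,4.453) → (124.134,18.945) (closed)

[4] `<polygon>` rectangle, #ff0000→engrave S200 F3617: (3.185,84.600) → (59.498,84.600) → (59.498,35.995) → (3.185,35.995) → (3.185,84.600) (closed)

[5] `<path>` closed polygon, #ff0000→engrave S200 F3617: (12.823,84.118) → (155.458,14.471) → (62.668,6.406) → (76.295,94.284) → (12.823,84.118) (closed)

[6] `<path>` quadratic bezier, #ff0000→engrave S200 F3617: (146.973,40.540) → (121.984,20.971) → (91.898,14.482) → (56.716,21.071)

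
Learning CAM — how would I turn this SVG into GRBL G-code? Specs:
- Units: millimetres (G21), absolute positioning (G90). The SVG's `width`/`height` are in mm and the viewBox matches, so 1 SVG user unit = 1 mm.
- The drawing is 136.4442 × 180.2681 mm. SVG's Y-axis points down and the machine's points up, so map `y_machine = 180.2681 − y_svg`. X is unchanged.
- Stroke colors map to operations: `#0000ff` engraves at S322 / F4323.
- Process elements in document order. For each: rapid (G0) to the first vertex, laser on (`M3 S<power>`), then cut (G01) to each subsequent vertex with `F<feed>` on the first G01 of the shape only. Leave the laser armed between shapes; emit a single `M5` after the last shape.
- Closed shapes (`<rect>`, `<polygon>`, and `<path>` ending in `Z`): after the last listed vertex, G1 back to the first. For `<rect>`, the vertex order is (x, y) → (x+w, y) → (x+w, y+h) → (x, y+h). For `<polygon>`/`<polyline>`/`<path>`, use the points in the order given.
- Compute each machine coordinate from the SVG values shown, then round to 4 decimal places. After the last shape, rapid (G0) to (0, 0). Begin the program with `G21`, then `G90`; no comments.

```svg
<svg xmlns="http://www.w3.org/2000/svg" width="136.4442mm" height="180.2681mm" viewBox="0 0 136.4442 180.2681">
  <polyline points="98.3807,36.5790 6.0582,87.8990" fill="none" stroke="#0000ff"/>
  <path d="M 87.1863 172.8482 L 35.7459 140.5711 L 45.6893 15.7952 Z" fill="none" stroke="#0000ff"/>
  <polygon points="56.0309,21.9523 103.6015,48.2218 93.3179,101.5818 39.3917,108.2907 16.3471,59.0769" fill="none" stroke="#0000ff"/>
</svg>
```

Since the viewBox matches the mm dimensions, user units are millimetres directly. The only transform is the Y-flip y_m = 180.2681 − y_svg.

Shape 1 is a line segment drawn with `<polyline>`. Its stroke #0000ff means engrave at S322, F4323. After flipping Y the toolpath is (98.3807,143.6891) → (6.0582,92.3691).

Shape 2 is a closed polygon drawn with `<path>`. Its stroke #0000ff means engrave at S322, F4323. After flipping Y the toolpath is (87.1863,7.4199) → (35.7459,39.6970) → (45.6893,164.4729) → (87.1863,7.4199), returning to the start.

Shape 3 is a regular polygon drawn with `<polygon>`. Its stroke #0000ff means engrave at S322, F4323. After flipping Y the toolpath is (56.0309,158.3158) → (103.6015,132.0463) → (93.3179,78.6863) → (39.3917,71.9774) → (16.3471,121.1912) → (56.0309,158.3158), returning to the start.

G21
G90
G0 X98.3807 Y143.6891
M3 S322
G01 X6.0582 Y92.3691 F4323
G0 X87.1863 Y7.4199
M3 S322
G01 X35.7459 Y39.6970 F4323
G01 X45.6893 Y164.4729
G01 X87.1863 Y7.4199
G0 X56.0309 Y158.3158
M3 S322
G01 X103.6015 Y132.0463 F4323
G01 X93.3179 Y78.6863
G01 X39.3917 Y71.9774
G01 X16.3471 Y121.1912
G01 X56.0309 Y158.3158
M5
G0 X0.0000 Y0.0000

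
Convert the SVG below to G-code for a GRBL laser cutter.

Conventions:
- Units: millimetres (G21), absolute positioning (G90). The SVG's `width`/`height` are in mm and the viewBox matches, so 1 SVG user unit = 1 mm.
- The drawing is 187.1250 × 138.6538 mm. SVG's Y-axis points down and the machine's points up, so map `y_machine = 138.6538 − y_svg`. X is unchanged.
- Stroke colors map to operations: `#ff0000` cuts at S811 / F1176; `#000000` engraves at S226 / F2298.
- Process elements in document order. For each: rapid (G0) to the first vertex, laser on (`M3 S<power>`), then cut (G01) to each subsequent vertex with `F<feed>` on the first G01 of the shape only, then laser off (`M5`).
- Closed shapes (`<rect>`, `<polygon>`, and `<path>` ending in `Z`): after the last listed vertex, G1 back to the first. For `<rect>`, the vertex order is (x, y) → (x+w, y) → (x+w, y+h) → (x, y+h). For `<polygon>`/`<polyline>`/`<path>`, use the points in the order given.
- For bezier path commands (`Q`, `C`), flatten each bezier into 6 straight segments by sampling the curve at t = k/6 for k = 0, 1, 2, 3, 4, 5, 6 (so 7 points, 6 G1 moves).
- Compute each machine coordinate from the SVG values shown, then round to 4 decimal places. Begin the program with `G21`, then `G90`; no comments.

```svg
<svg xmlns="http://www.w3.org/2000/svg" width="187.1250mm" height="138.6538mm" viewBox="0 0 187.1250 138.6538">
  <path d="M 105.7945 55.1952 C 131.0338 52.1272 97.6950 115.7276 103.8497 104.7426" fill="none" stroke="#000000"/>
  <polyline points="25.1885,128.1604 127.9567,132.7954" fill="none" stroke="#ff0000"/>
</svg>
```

G21
G90
G0 X105.7945 Y83.4586
M3 S226
G01 X113.9867 Y80.0909 F2298
G01 X115.1400 Y69.5354
G01 X111.9788 Y55.7160
G01 X107.2272 Y42.5564
G01 X103.6094 Y33.9802
G01 X103.8497 Y33.9112
M5
G0 X25.1885 Y10.4934
M3 S811
G01 X127.9567 Y5.8584 F1176
M5

Since the viewBox matches the mm dimensions, user units are millimetres directly. The only transform is the Y-flip y_m = 138.6538 − y_svg.

Shape 1 is a cubic bezier drawn with `<path>`. Its stroke #000000 means engrave at S226, F2298. After flipping Y the toolpath is (105.7945,83.4586) → (113.9867,80.0909) → (115.1400,69.5354) → (111.9788,55.7160) → (107.2272,42.5564) → (103.6094,33.9802) → (103.8497,33.9112).

Shape 2 is a line segment drawn with `<polyline>`. Its stroke #ff0000 means cut at S811, F1176. After flipping Y the toolpath is (25.1885,10.4934) → (127.9567,5.8584).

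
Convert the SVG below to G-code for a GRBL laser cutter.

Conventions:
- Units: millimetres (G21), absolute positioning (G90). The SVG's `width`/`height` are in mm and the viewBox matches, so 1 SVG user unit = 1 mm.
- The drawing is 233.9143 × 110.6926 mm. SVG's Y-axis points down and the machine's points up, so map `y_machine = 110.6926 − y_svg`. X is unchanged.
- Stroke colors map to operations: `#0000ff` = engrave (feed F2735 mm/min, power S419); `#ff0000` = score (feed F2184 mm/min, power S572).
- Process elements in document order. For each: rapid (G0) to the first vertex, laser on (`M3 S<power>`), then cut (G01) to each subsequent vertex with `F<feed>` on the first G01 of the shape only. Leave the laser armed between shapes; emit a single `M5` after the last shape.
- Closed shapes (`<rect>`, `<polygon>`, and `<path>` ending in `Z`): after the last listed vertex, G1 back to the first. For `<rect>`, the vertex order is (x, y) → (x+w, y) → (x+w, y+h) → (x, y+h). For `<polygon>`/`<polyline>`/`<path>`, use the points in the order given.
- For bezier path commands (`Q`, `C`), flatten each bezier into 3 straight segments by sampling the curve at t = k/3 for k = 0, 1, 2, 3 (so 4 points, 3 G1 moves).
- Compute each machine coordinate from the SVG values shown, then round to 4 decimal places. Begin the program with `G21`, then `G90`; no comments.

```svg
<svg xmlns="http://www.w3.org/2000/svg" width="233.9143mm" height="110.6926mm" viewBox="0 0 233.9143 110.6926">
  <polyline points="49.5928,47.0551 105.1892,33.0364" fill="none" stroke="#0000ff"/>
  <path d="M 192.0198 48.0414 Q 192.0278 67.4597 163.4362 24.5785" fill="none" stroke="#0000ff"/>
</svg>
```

Since the viewBox matches the mm dimensions, user units are millimetres directly. The only transform is the Y-flip y_m = 110.6926 − y_svg.

Shape 1 is a line segment drawn with `<polyline>`. Its stroke #0000ff means engrave at S419, F2735. After flipping Y the toolpath is (49.5928,63.6375) → (105.1892,77.6562).

Shape 2 is a quadratic bezier drawn with `<path>`. Its stroke #0000ff means engrave at S419, F2735. After flipping Y the toolpath is (192.0198,62.6512) → (188.8474,56.6278) → (179.3195,64.4488) → (163.4362,86.1141).

G21
G90
G0 X49.5928 Y63.6375
M3 S419
G01 X105.1892 Y77.6562 F2735
G0 X192.0198 Y62.6512
M3 S419
G01 X188.8474 Y56.6278 F2735
G01 X179.3195 Y64.4488
G01 X163.4362 Y86.1141
M5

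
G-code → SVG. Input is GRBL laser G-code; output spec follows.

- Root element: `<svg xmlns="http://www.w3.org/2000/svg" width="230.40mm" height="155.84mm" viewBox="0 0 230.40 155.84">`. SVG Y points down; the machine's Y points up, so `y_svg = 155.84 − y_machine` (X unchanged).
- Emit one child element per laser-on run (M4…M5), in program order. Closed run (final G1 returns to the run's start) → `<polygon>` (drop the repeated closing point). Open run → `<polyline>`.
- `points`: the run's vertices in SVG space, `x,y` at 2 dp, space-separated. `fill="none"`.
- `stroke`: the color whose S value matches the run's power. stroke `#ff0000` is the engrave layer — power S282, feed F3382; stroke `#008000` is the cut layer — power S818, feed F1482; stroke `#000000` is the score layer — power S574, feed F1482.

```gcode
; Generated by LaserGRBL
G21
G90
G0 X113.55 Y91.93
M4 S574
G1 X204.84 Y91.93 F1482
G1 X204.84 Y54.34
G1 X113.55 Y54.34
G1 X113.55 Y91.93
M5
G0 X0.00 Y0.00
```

<svg xmlns="http://www.w3.org/2000/svg" width="230.40mm" height="155.84mm" viewBox="0 0 230.40 155.84">
  <polygon points="113.55,63.91 204.84,63.91 204.84,101.50 113.55,101.50" fill="none" stroke="#000000"/>
</svg>

Each laser-on run becomes one SVG element. Flip Y back into SVG space with y_svg = 155.84 − y_machine. Every run uses S574, so all elements get stroke `#000000` (score).

Run 1: The run returns to its start, so emit a `<polygon>` with points (Y-flipped): 113.55,63.91 204.84,63.91 204.84,101.50 113.55,101.50.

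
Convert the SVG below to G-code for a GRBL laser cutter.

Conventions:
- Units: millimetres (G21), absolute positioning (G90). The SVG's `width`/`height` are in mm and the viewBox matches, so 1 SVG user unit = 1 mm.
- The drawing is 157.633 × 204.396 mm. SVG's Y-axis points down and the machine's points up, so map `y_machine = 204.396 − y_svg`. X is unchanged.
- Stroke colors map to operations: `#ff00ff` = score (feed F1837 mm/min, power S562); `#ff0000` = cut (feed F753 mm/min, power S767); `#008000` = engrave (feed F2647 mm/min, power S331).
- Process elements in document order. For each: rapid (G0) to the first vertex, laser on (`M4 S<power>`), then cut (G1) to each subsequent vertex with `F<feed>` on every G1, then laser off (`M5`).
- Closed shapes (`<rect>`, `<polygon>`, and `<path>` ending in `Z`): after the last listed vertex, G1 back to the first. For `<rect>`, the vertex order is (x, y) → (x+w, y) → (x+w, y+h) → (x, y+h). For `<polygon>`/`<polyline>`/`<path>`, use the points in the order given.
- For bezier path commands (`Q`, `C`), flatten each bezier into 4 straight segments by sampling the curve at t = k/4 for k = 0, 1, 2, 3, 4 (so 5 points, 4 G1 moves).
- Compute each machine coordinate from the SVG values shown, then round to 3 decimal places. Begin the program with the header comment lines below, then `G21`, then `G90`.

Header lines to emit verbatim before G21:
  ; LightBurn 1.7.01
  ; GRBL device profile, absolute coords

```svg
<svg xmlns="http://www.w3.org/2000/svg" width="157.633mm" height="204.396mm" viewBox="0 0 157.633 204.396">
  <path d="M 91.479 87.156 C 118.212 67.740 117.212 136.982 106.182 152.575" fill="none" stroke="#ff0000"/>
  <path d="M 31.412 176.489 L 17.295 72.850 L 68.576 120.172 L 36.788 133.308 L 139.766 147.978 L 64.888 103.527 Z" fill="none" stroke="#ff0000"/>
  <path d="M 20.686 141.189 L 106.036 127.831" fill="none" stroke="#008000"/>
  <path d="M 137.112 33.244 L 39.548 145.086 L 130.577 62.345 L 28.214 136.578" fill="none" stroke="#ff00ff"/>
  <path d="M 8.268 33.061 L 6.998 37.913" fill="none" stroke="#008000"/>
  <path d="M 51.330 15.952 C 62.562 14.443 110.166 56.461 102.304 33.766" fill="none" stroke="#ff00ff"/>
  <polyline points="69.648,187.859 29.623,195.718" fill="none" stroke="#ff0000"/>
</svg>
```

; LightBurn 1.7.01
; GRBL device profile, absolute coords
G21
G90
G0 X91.479 Y117.240
M4 S767
G1 X106.605 Y117.402 F753
G1 X112.992 Y97.659 F753
G1 X112.297 Y71.351 F753
G1 X106.182 Y51.821 F753
M5
G0 X31.412 Y27.907
M4 S767
G1 X17.295 Y131.546 F753
G1 X68.576 Y84.224 F753
G1 X36.788 Y71.088 F753
G1 X139.766 Y56.418 F753
G1 X64.888 Y100.869 F753
G1 X31.412 Y27.907 F753
M5
G0 X20.686 Y63.207
M4 S331
G1 X106.036 Y76.565 F2647
M5
G0 X137.112 Y171.152
M4 S562
G1 X39.548 Y59.310 F1837
G1 X130.577 Y142.051 F1837
G1 X28.214 Y67.818 F1837
M5
G0 X8.268 Y171.335
M4 S331
G1 X6.998 Y166.483 F2647
M5
G0 X51.330 Y188.444
M4 S562
G1 X65.139 Y183.106 F1837
G1 X83.977 Y171.592 F1837
G1 X99.236 Y164.051 F1837
G1 X102.304 Y170.630 F1837
M5
G0 X69.648 Y16.537
M4 S767
G1 X29.623 Y8.678 F753
M5

viewBox `0 0 157.633 204.396` with mm width/height → 1 unit = 1 mm. Flip: y_m = 204.396 − y_svg.

**Shape 1** — `<path>` cubic bezier, stroke `#ff0000` → cut (S767, F753). Control points (SVG): P0=(91.479,87.156), P1=(118.212,67.740), P2=(117.212,136.982), P3=(106.182,152.575); sampled at t=k/4. Machine vertices: (91.479,117.240) → (106.605,117.402) → (112.992,97.659) → (112.297,71.351) → (106.182,51.821). Open path.

**Shape 2** — `<path>` closed polygon, stroke `#ff0000` → cut (S767, F753). Machine vertices: (31.412,27.907) → (17.295,131.546) → (68.576,84.224) → (36.788,71.088) → (139.766,56.418) → (64.888,100.869) → (31.412,27.907). Closed: final G1 returns to the first vertex.

**Shape 3** — `<path>` line segment, stroke `#008000` → engrave (S331, F2647). Machine vertices: (20.686,63.207) → (106.036,76.565). Open path.

**Shape 4** — `<path>` open polyline, stroke `#ff00ff` → score (S562, F1837). Machine vertices: (137.112,171.152) → (39.548,59.310) → (130.577,142.051) → (28.214,67.818). Open path.

**Shape 5** — `<path>` line segment, stroke `#008000` → engrave (S331, F2647). Machine vertices: (8.268,171.335) → (6.998,166.483). Open path.

**Shape 6** — `<path>` cubic bezier, stroke `#ff00ff` → score (S562, F1837). Control points (SVG): P0=(51.330,15.952), P1=(62.562,14.443), P2=(110.166,56.461), P3=(102.304,33.766); sampled at t=k/4. Machine vertices: (51.330,188.444) → (65.139,183.106) → (83.977,171.592) → (99.236,164.051) → (102.304,170.630). Open path.

**Shape 7** — `<polyline>` line segment, stroke `#ff0000` → cut (S767, F753). Machine vertices: (69.648,16.537) → (29.623,8.678). Open path.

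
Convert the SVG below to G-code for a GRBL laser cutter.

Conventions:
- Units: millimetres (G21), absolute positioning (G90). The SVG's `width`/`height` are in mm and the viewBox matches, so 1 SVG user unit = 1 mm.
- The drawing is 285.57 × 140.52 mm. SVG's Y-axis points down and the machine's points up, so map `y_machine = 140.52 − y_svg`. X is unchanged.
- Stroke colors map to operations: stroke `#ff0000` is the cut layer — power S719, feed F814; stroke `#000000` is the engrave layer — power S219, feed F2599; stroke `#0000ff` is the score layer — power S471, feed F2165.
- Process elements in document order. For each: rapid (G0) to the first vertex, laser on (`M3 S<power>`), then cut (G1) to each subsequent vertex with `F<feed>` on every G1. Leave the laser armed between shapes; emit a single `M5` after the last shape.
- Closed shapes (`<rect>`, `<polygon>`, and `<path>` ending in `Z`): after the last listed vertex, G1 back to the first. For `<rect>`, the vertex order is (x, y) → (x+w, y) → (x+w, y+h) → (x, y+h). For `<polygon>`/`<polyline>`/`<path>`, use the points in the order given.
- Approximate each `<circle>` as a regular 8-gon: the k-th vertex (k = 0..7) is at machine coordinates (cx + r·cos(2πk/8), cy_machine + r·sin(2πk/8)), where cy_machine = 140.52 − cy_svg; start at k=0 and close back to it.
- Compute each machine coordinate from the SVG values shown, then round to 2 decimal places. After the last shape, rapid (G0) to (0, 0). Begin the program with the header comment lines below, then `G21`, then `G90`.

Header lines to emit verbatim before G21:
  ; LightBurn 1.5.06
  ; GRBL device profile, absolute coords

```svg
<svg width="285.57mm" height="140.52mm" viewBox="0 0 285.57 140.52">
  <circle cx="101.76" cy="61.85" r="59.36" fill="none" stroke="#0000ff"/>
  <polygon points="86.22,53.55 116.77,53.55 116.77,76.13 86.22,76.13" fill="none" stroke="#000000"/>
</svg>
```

viewBox `0 0 285.57 140.52` with mm width/height → 1 unit = 1 mm. Flip: y_m = 140.52 − y_svg.

**Shape 1** — `<circle>` circle, stroke `#0000ff` → score (S471, F2165). Machine vertices: (161.12,78.67) → (143.73,120.64) → (101.76,138.03) → (59.79,120.64) → (42.40,78.67) → (59.79,36.70) → (101.76,19.31) → (143.73,36.70) → (161.12,78.67). Closed: final G1 returns to the first vertex.

**Shape 2** — `<polygon>` rectangle, stroke `#000000` → engrave (S219, F2599). Machine vertices: (86.22,86.97) → (116.77,86.97) → (116.77,64.39) → (86.22,64.39) → (86.22,86.97). Closed: final G1 returns to the first vertex.

; LightBurn 1.5.06
; GRBL device profile, absolute coords
G21
G90
G0 X161.12 Y78.67
M3 S471
G1 X143.73 Y120.64 F2165
G1 X101.76 Y138.03 F2165
G1 X59.79 Y120.64 F2165
G1 X42.40 Y78.67 F2165
G1 X59.79 Y36.70 F2165
G1 X101.76 Y19.31 F2165
G1 X143.73 Y36.70 F2165
G1 X161.12 Y78.67 F2165
G0 X86.22 Y86.97
M3 S219
G1 X116.77 Y86.97 F2599
G1 X116.77 Y64.39 F2599
G1 X86.22 Y64.39 F2599
G1 X86.22 Y86.97 F2599
M5
G0 X0.00 Y0.00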